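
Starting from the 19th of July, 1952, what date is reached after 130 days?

November 26, 1952

Jul has 31 days: +13 → Aug 1, 1952 (117 left).
Aug has 31 days: +31 → Sep 1, 1952 (86 left).
Sep has 30 days: +30 → Oct 1, 1952 (56 left).
Oct has 31 days: +31 → Nov 1, 1952 (25 left).
+25 → Nov 26, 1952.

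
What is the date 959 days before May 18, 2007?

−365 (one year) → May 18, 2006 (594 left).
−365 (one year) → May 18, 2005 (229 left).
−18 → Apr 30, 2005 (end of Apr, 30 days; 211 left).
−30 → Mar 31, 2005 (end of Mar, 31 days; 181 left).
−31 → Feb 28, 2005 (end of Feb, 28 days; 150 left).
−28 → Jan 31, 2005 (end of Jan, 31 days; 122 left).
−31 → Dec 31, 2004 (end of Dec, 31 days; 91 left).
−31 → Nov 30, 2004 (end of Nov, 30 days; 60 left).
−30 → Oct 31, 2004 (end of Oct, 31 days; 30 left).
−30 → Oct 1, 2004.

October 1, 2004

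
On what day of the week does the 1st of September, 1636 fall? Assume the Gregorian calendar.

Monday

Doomsday rule: the anchor day for the 1600s is Tuesday. For year 36: 36÷12 = 3 r 0, and 0÷4 = 0, so 3+0+0 = 3.
Tuesday + 3 ≡ Friday — that's 1636's doomsday.
In September the doomsday date is Sep 5.
Sep 1 is 4 days before Sep 5; 4 mod 7 = 4, so Friday − 4 = Monday.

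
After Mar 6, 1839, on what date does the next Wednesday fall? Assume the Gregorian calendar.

March 13, 1839

Mar 6, 1839 is a Wednesday.
From Wednesday to the next Wednesday is 7 days.
Mar 6, 1839 + 7 = Mar 13, 1839.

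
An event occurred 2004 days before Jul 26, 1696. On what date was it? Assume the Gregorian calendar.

January 30, 1691

−366 (one year; includes Feb 29, 1696) → Jul 26, 1695 (1638 left).
−365 (one year) → Jul 26, 1694 (1273 left).
−365 (one year) → Jul 26, 1693 (908 left).
−365 (one year) → Jul 26, 1692 (543 left).
−366 (one year; includes Feb 29, 1692) → Jul 26, 1691 (177 left).
−26 → Jun 30, 1691 (end of Jun, 30 days; 151 left).
−30 → May 31, 1691 (end of May, 31 days; 121 left).
−31 → Apr 30, 1691 (end of Apr, 30 days; 90 left).
−30 → Mar 31, 1691 (end of Mar, 31 days; 60 left).
−31 → Feb 28, 1691 (end of Feb, 28 days; 29 left).
−28 → Jan 31, 1691 (end of Jan, 31 days; 1 left).
−1 → Jan 30, 1691.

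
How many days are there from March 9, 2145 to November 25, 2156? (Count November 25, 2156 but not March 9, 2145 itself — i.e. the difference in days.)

Mar 9, 2145 → Mar 9, 2146: 365 days.
Mar 9, 2146 → Mar 9, 2147: 365 days.
Mar 9, 2147 → Mar 9, 2148: 366 days (Feb 29, 2148 is in that span).
Mar 9, 2148 → Mar 9, 2149: 365 days.
Mar 9, 2149 → Mar 9, 2150: 365 days.
Mar 9, 2150 → Mar 9, 2151: 365 days.
Mar 9, 2151 → Mar 9, 2152: 366 days (Feb 29, 2152 is in that span).
Mar 9, 2152 → Mar 9, 2153: 365 days.
Mar 9, 2153 → Mar 9, 2154: 365 days.
Mar 9, 2154 → Mar 9, 2155: 365 days.
Mar 9, 2155 → Mar 9, 2156: 366 days (Feb 29, 2156 is in that span).
Mar 9, 2156 → Apr 9, 2156: 31 days (March has 31).
Apr 9, 2156 → May 9, 2156: 30 days (April has 30).
May 9, 2156 → Jun 9, 2156: 31 days (May has 31).
Jun 9, 2156 → Jul 9, 2156: 30 days (June has 30).
Jul 9, 2156 → Aug 9, 2156: 31 days (July has 31).
Aug 9, 2156 → Sep 9, 2156: 31 days (August has 31).
Sep 9, 2156 → Oct 9, 2156: 30 days (September has 30).
Oct 9, 2156 → Nov 9, 2156: 31 days (October has 31).
Nov 9, 2156 → Nov 25, 2156: 16 days.
Total: 4279 days.

4279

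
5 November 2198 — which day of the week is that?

Monday

Doomsday rule: the anchor day for the 2100s is Sunday. For year 98: 98÷12 = 8 r 2, and 2÷4 = 0, so 8+2+0 = 10.
Sunday + 10 ≡ Wednesday — that's 2198's doomsday.
In November the doomsday date is Nov 7.
Nov 5 is 2 days before Nov 7; 2 mod 7 = 2, so Wednesday − 2 = Monday.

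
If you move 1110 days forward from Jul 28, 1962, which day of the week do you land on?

First find the weekday of Jul 28, 1962. Doomsday rule: the anchor day for the 1900s is Wednesday. For year 62: 62÷12 = 5 r 2, and 2÷4 = 0, so 5+2+0 = 7.
Wednesday + 7 ≡ Wednesday — that's 1962's doomsday.
In July the doomsday date is Jul 11.
Jul 28 is 17 days after Jul 11; 17 mod 7 = 3, so Wednesday + 3 = Saturday.
1110 mod 7 = 4, so 1110 days after a Saturday is Saturday + 4 = Wednesday.

Wednesday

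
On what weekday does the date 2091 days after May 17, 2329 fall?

May 17, 2329 is a Friday.
2091 mod 7 = 5, so 2091 days after a Friday is Friday + 5 = Wednesday.

Wednesday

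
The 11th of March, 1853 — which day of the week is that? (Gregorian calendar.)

Doomsday rule: the anchor day for the 1800s is Friday. For year 53: 53÷12 = 4 r 5, and 5÷4 = 1, so 4+5+1 = 10.
Friday + 10 ≡ Monday — that's 1853's doomsday.
In March the doomsday date is Mar 14.
Mar 11 is 3 days before Mar 14; 3 mod 7 = 3, so Monday − 3 = Friday.

Friday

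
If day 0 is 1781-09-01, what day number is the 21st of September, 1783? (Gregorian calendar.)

Sep 1, 1781 → Sep 1, 1782: 365 days.
Sep 1, 1782 → Oct 1, 1782: 30 days (September has 30).
Oct 1, 1782 → Nov 1, 1782: 31 days (October has 31).
Nov 1, 1782 → Dec 1, 1782: 30 days (November has 30).
Dec 1, 1782 → Jan 1, 1783: 31 days (December has 31).
Jan 1, 1783 → Feb 1, 1783: 31 days (January has 31).
Feb 1, 1783 → Mar 1, 1783: 28 days (February has 28).
Mar 1, 1783 → Apr 1, 1783: 31 days (March has 31).
Apr 1, 1783 → May 1, 1783: 30 days (April has 30).
May 1, 1783 → Jun 1, 1783: 31 days (May has 31).
Jun 1, 1783 → Jul 1, 1783: 30 days (June has 30).
Jul 1, 1783 → Aug 1, 1783: 31 days (July has 31).
Aug 1, 1783 → Sep 1, 1783: 31 days (August has 31).
Sep 1, 1783 → Sep 21, 1783: 20 days.
Total: 750 days.

750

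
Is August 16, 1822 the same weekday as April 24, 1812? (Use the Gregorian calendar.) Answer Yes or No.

Yes

From Apr 24, 1812 to Aug 16, 1822 is 3766 days.
3766 mod 7 = 0, so they are the same weekday.
(Apr 24, 1812 is a Friday; Aug 16, 1822 is a Friday.)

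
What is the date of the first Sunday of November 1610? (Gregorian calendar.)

November 1, 1610 is a Monday.
The first Sunday is therefore November 7 (6 days later).

November 7, 1610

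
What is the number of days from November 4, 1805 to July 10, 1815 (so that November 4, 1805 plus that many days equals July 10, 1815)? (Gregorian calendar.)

3535

Nov 4, 1805 → Nov 4, 1806: 365 days.
Nov 4, 1806 → Nov 4, 1807: 365 days.
Nov 4, 1807 → Nov 4, 1808: 366 days (Feb 29, 1808 is in that span).
Nov 4, 1808 → Nov 4, 1809: 365 days.
Nov 4, 1809 → Nov 4, 1810: 365 days.
Nov 4, 1810 → Nov 4, 1811: 365 days.
Nov 4, 1811 → Nov 4, 1812: 366 days (Feb 29, 1812 is in that span).
Nov 4, 1812 → Nov 4, 1813: 365 days.
Nov 4, 1813 → Nov 4, 1814: 365 days.
Nov 4, 1814 → Dec 4, 1814: 30 days (November has 30).
Dec 4, 1814 → Jan 4, 1815: 31 days (December has 31).
Jan 4, 1815 → Feb 4, 1815: 31 days (January has 31).
Feb 4, 1815 → Mar 4, 1815: 28 days (February has 28).
Mar 4, 1815 → Apr 4, 1815: 31 days (March has 31).
Apr 4, 1815 → May 4, 1815: 30 days (April has 30).
May 4, 1815 → Jun 4, 1815: 31 days (May has 31).
Jun 4, 1815 → Jul 4, 1815: 30 days (June has 30).
Jul 4, 1815 → Jul 10, 1815: 6 days.
Total: 3535 days.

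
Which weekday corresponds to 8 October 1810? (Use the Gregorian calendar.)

Doomsday rule: the anchor day for the 1800s is Friday. For year 10: 10÷12 = 0 r 10, and 10÷4 = 2, so 0+10+2 = 12.
Friday + 12 ≡ Wednesday — that's 1810's doomsday.
In October the doomsday date is Oct 10.
Oct 8 is 2 days before Oct 10; 2 mod 7 = 2, so Wednesday − 2 = Monday.

Monday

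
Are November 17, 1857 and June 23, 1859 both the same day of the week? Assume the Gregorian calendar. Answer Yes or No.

From Nov 17, 1857 to Jun 23, 1859 is 583 days.
583 mod 7 = 2, so they are different weekdays.
(Nov 17, 1857 is a Tuesday; Jun 23, 1859 is a Thursday.)

No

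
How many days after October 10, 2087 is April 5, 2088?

178

Oct 10, 2087 → Nov 10, 2087: 31 days (October has 31).
Nov 10, 2087 → Dec 10, 2087: 30 days (November has 30).
Dec 10, 2087 → Jan 10, 2088: 31 days (December has 31).
Jan 10, 2088 → Feb 10, 2088: 31 days (January has 31).
Feb 10, 2088 → Mar 10, 2088: 29 days (February has 29).
Mar 10, 2088 → Apr 5, 2088: 26 days.
Total: 178 days.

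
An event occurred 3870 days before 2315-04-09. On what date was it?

September 3, 2304

−365 (one year) → Apr 9, 2314 (3505 left).
−365 (one year) → Apr 9, 2313 (3140 left).
−365 (one year) → Apr 9, 2312 (2775 left).
−366 (one year; includes Feb 29, 2312) → Apr 9, 2311 (2409 left).
−365 (one year) → Apr 9, 2310 (2044 left).
−365 (one year) → Apr 9, 2309 (1679 left).
−365 (one year) → Apr 9, 2308 (1314 left).
−366 (one year; includes Feb 29, 2308) → Apr 9, 2307 (948 left).
−365 (one year) → Apr 9, 2306 (583 left).
−365 (one year) → Apr 9, 2305 (218 left).
−9 → Mar 31, 2305 (end of Mar, 31 days; 209 left).
−31 → Feb 28, 2305 (end of Feb, 28 days; 178 left).
−28 → Jan 31, 2305 (end of Jan, 31 days; 150 left).
−31 → Dec 31, 2304 (end of Dec, 31 days; 119 left).
−31 → Nov 30, 2304 (end of Nov, 30 days; 88 left).
−30 → Oct 31, 2304 (end of Oct, 31 days; 58 left).
−31 → Sep 30, 2304 (end of Sep, 30 days; 27 left).
−27 → Sep 3, 2304.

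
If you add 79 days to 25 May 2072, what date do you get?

May has 31 days: +7 → Jun 1, 2072 (72 left).
Jun has 30 days: +30 → Jul 1, 2072 (42 left).
Jul has 31 days: +31 → Aug 1, 2072 (11 left).
+11 → Aug 12, 2072.

August 12, 2072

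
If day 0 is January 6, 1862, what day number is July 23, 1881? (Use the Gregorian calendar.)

7138

Jan 6, 1862 → Jan 6, 1863: 365 days.
Jan 6, 1863 → Jan 6, 1864: 365 days.
Jan 6, 1864 → Jan 6, 1865: 366 days (Feb 29, 1864 is in that span).
Jan 6, 1865 → Jan 6, 1866: 365 days.
Jan 6, 1866 → Jan 6, 1867: 365 days.
Jan 6, 1867 → Jan 6, 1868: 365 days.
Jan 6, 1868 → Jan 6, 1869: 366 days (Feb 29, 1868 is in that span).
Jan 6, 1869 → Jan 6, 1870: 365 days.
Jan 6, 1870 → Jan 6, 1871: 365 days.
Jan 6, 1871 → Jan 6, 1872: 365 days.
Jan 6, 1872 → Jan 6, 1873: 366 days (Feb 29, 1872 is in that span).
Jan 6, 1873 → Jan 6, 1874: 365 days.
Jan 6, 1874 → Jan 6, 1875: 365 days.
Jan 6, 1875 → Jan 6, 1876: 365 days.
Jan 6, 1876 → Jan 6, 1877: 366 days (Feb 29, 1876 is in that span).
Jan 6, 1877 → Jan 6, 1878: 365 days.
Jan 6, 1878 → Jan 6, 1879: 365 days.
Jan 6, 1879 → Jan 6, 1880: 365 days.
Jan 6, 1880 → Jan 6, 1881: 366 days (Feb 29, 1880 is in that span).
Jan 6, 1881 → Feb 6, 1881: 31 days (January has 31).
Feb 6, 1881 → Mar 6, 1881: 28 days (February has 28).
Mar 6, 1881 → Apr 6, 1881: 31 days (March has 31).
Apr 6, 1881 → May 6, 1881: 30 days (April has 30).
May 6, 1881 → Jun 6, 1881: 31 days (May has 31).
Jun 6, 1881 → Jul 6, 1881: 30 days (June has 30).
Jul 6, 1881 → Jul 23, 1881: 17 days.
Total: 7138 days.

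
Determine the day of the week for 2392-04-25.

Saturday

Doomsday rule: the anchor day for the 2300s is Wednesday. For year 92: 92÷12 = 7 r 8, and 8÷4 = 2, so 7+8+2 = 17.
Wednesday + 17 ≡ Saturday — that's 2392's doomsday.
In April the doomsday date is Apr 4.
Apr 25 is 21 days after Apr 4; 21 mod 7 = 0, so Saturday + 0 = Saturday.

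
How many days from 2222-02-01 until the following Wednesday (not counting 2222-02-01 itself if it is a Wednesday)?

Feb 1, 2222 is a Friday.
From Friday to the next Wednesday is 5 days.

5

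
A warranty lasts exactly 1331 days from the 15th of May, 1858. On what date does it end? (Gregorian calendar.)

January 5, 1862

+365 (one year) → May 15, 1859 (966 left).
+366 (one year; includes Feb 29, 1860) → May 15, 1860 (600 left).
+365 (one year) → May 15, 1861 (235 left).
May has 31 days: +17 → Jun 1, 1861 (218 left).
Jun has 30 days: +30 → Jul 1, 1861 (188 left).
Jul has 31 days: +31 → Aug 1, 1861 (157 left).
Aug has 31 days: +31 → Sep 1, 1861 (126 left).
Sep has 30 days: +30 → Oct 1, 1861 (96 left).
Oct has 31 days: +31 → Nov 1, 1861 (65 left).
Nov has 30 days: +30 → Dec 1, 1861 (35 left).
Dec has 31 days: +31 → Jan 1, 1862 (4 left).
+4 → Jan 5, 1862.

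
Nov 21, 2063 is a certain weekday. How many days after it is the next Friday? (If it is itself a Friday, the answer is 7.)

2

Nov 21, 2063 is a Wednesday.
From Wednesday to the next Friday is 2 days.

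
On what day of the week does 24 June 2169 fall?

Doomsday rule: the anchor day for the 2100s is Sunday. For year 69: 69÷12 = 5 r 9, and 9÷4 = 2, so 5+9+2 = 16.
Sunday + 16 ≡ Tuesday — that's 2169's doomsday.
In June the doomsday date is Jun 6.
Jun 24 is 18 days after Jun 6; 18 mod 7 = 4, so Tuesday + 4 = Saturday.

Saturday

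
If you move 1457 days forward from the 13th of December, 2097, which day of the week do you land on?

Saturday

Dec 13, 2097 is a Friday.
1457 mod 7 = 1, so 1457 days after a Friday is Friday + 1 = Saturday.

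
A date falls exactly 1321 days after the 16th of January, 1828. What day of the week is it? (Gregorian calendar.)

Monday

Jan 16, 1828 is a Wednesday.
1321 mod 7 = 5, so 1321 days after a Wednesday is Wednesday + 5 = Monday.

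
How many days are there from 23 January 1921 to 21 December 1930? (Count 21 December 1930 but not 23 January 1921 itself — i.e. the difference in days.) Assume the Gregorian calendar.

3619

Jan 23, 1921 → Jan 23, 1922: 365 days.
Jan 23, 1922 → Jan 23, 1923: 365 days.
Jan 23, 1923 → Jan 23, 1924: 365 days.
Jan 23, 1924 → Jan 23, 1925: 366 days (Feb 29, 1924 is in that span).
Jan 23, 1925 → Jan 23, 1926: 365 days.
Jan 23, 1926 → Jan 23, 1927: 365 days.
Jan 23, 1927 → Jan 23, 1928: 365 days.
Jan 23, 1928 → Jan 23, 1929: 366 days (Feb 29, 1928 is in that span).
Jan 23, 1929 → Jan 23, 1930: 365 days.
Jan 23, 1930 → Feb 23, 1930: 31 days (January has 31).
Feb 23, 1930 → Mar 23, 1930: 28 days (February has 28).
Mar 23, 1930 → Apr 23, 1930: 31 days (March has 31).
Apr 23, 1930 → May 23, 1930: 30 days (April has 30).
May 23, 1930 → Jun 23, 1930: 31 days (May has 31).
Jun 23, 1930 → Jul 23, 1930: 30 days (June has 30).
Jul 23, 1930 → Aug 23, 1930: 31 days (July has 31).
Aug 23, 1930 → Sep 23, 1930: 31 days (August has 31).
Sep 23, 1930 → Oct 23, 1930: 30 days (September has 30).
Oct 23, 1930 → Nov 23, 1930: 31 days (October has 31).
Nov 23, 1930 → Dec 21, 1930: 28 days.
Total: 3619 days.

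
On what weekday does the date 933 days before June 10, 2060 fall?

First find the weekday of Jun 10, 2060. Doomsday rule: the anchor day for the 2000s is Tuesday. For year 60: 60÷12 = 5 r 0, and 0÷4 = 0, so 5+0+0 = 5.
Tuesday + 5 ≡ Sunday — that's 2060's doomsday.
In June the doomsday date is Jun 6.
Jun 10 is 4 days after Jun 6; 4 mod 7 = 4, so Sunday + 4 = Thursday.
933 mod 7 = 2, so 933 days before a Thursday is Thursday − 2 = Tuesday.

Tuesday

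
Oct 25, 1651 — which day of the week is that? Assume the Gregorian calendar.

Doomsday rule: the anchor day for the 1600s is Tuesday. For year 51: 51÷12 = 4 r 3, and 3÷4 = 0, so 4+3+0 = 7.
Tuesday + 7 ≡ Tuesday — that's 1651's doomsday.
In October the doomsday date is Oct 10.
Oct 25 is 15 days after Oct 10; 15 mod 7 = 1, so Tuesday + 1 = Wednesday.

Wednesday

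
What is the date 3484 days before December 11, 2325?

−365 (one year) → Dec 11, 2324 (3119 left).
−366 (one year; includes Feb 29, 2324) → Dec 11, 2323 (2753 left).
−365 (one year) → Dec 11, 2322 (2388 left).
−365 (one year) → Dec 11, 2321 (2023 left).
−365 (one year) → Dec 11, 2320 (1658 left).
−366 (one year; includes Feb 29, 2320) → Dec 11, 2319 (1292 left).
−365 (one year) → Dec 11, 2318 (927 left).
−365 (one year) → Dec 11, 2317 (562 left).
−365 (one year) → Dec 11, 2316 (197 left).
−11 → Nov 30, 2316 (end of Nov, 30 days; 186 left).
−30 → Oct 31, 2316 (end of Oct, 31 days; 156 left).
−31 → Sep 30, 2316 (end of Sep, 30 days; 125 left).
−30 → Aug 31, 2316 (end of Aug, 31 days; 95 left).
−31 → Jul 31, 2316 (end of Jul, 31 days; 64 left).
−31 → Jun 30, 2316 (end of Jun, 30 days; 33 left).
−30 → May 31, 2316 (end of May, 31 days; 3 left).
−3 → May 28, 2316.

May 28, 2316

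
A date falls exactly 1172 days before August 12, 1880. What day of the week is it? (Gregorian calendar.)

Aug 12, 1880 is a Thursday.
1172 mod 7 = 3, so 1172 days before a Thursday is Thursday − 3 = Monday.

Monday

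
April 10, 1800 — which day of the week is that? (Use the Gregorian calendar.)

Doomsday rule: the anchor day for the 1800s is Friday. For year 00: 0÷12 = 0 r 0, and 0÷4 = 0, so 0+0+0 = 0.
Friday + 0 ≡ Friday — that's 1800's doomsday.
In April the doomsday date is Apr 4.
Apr 10 is 6 days after Apr 4; 6 mod 7 = 6, so Friday + 6 = Thursday.

Thursday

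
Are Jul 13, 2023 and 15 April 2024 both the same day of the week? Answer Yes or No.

From Jul 13, 2023 to Apr 15, 2024 is 277 days.
277 mod 7 = 4, so they are different weekdays.
(Jul 13, 2023 is a Thursday; Apr 15, 2024 is a Monday.)

No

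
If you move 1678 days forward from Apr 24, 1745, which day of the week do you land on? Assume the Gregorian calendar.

First find the weekday of Apr 24, 1745. Doomsday rule: the anchor day for the 1700s is Sunday. For year 45: 45÷12 = 3 r 9, and 9÷4 = 2, so 3+9+2 = 14.
Sunday + 14 ≡ Sunday — that's 1745's doomsday.
In April the doomsday date is Apr 4.
Apr 24 is 20 days after Apr 4; 20 mod 7 = 6, so Sunday + 6 = Saturday.
1678 mod 7 = 5, so 1678 days after a Saturday is Saturday + 5 = Thursday.

Thursday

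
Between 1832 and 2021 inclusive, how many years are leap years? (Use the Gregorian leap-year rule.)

Multiples of 4 in [1832,2021]: 48.
Of those, multiples of 100: 2 (not leap unless ÷400).
Multiples of 400: 1.
Leap years = 48 − 2 + 1 = 47.

47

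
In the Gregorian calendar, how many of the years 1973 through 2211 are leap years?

57

Multiples of 4 in [1973,2211]: 59.
Of those, multiples of 100: 3 (not leap unless ÷400).
Multiples of 400: 1.
Leap years = 59 − 3 + 1 = 57.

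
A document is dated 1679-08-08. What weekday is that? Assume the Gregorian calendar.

Tuesday

Doomsday rule: the anchor day for the 1600s is Tuesday. For year 79: 79÷12 = 6 r 7, and 7÷4 = 1, so 6+7+1 = 14.
Tuesday + 14 ≡ Tuesday — that's 1679's doomsday.
In August the doomsday date is Aug 8.
Aug 8 is the doomsday itself: Tuesday.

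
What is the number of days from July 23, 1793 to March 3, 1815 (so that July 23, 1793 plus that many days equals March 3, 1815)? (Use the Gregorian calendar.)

Jul 23, 1793 → Jul 23, 1794: 365 days.
Jul 23, 1794 → Jul 23, 1795: 365 days.
Jul 23, 1795 → Jul 23, 1796: 366 days (Feb 29, 1796 is in that span).
Jul 23, 1796 → Jul 23, 1797: 365 days.
Jul 23, 1797 → Jul 23, 1798: 365 days.
Jul 23, 1798 → Jul 23, 1799: 365 days.
Jul 23, 1799 → Jul 23, 1800: 365 days.
Jul 23, 1800 → Jul 23, 1801: 365 days.
Jul 23, 1801 → Jul 23, 1802: 365 days.
Jul 23, 1802 → Jul 23, 1803: 365 days.
Jul 23, 1803 → Jul 23, 1804: 366 days (Feb 29, 1804 is in that span).
Jul 23, 1804 → Jul 23, 1805: 365 days.
Jul 23, 1805 → Jul 23, 1806: 365 days.
Jul 23, 1806 → Jul 23, 1807: 365 days.
Jul 23, 1807 → Jul 23, 1808: 366 days (Feb 29, 1808 is in that span).
Jul 23, 1808 → Jul 23, 1809: 365 days.
Jul 23, 1809 → Jul 23, 1810: 365 days.
Jul 23, 1810 → Jul 23, 1811: 365 days.
Jul 23, 1811 → Jul 23, 1812: 366 days (Feb 29, 1812 is in that span).
Jul 23, 1812 → Jul 23, 1813: 365 days.
Jul 23, 1813 → Jul 23, 1814: 365 days.
Jul 23, 1814 → Aug 23, 1814: 31 days (July has 31).
Aug 23, 1814 → Sep 23, 1814: 31 days (August has 31).
Sep 23, 1814 → Oct 23, 1814: 30 days (September has 30).
Oct 23, 1814 → Nov 23, 1814: 31 days (October has 31).
Nov 23, 1814 → Dec 23, 1814: 30 days (November has 30).
Dec 23, 1814 → Jan 23, 1815: 31 days (December has 31).
Jan 23, 1815 → Feb 23, 1815: 31 days (January has 31).
Feb 23, 1815 → Mar 3, 1815: 8 days.
Total: 7892 days.

7892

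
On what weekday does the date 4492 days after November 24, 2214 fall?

First find the weekday of Nov 24, 2214. Doomsday rule: the anchor day for the 2200s is Friday. For year 14: 14÷12 = 1 r 2, and 2÷4 = 0, so 1+2+0 = 3.
Friday + 3 ≡ Monday — that's 2214's doomsday.
In November the doomsday date is Nov 7.
Nov 24 is 17 days after Nov 7; 17 mod 7 = 3, so Monday + 3 = Thursday.
4492 mod 7 = 5, so 4492 days after a Thursday is Thursday + 5 = Tuesday.

Tuesday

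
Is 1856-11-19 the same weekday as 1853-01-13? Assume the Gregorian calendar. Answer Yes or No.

No

From Jan 13, 1853 to Nov 19, 1856 is 1406 days.
1406 mod 7 = 6, so they are different weekdays.
(Jan 13, 1853 is a Thursday; Nov 19, 1856 is a Wednesday.)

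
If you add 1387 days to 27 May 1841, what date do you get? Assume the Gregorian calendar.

March 14, 1845

+365 (one year) → May 27, 1842 (1022 left).
+365 (one year) → May 27, 1843 (657 left).
+366 (one year; includes Feb 29, 1844) → May 27, 1844 (291 left).
May has 31 days: +5 → Jun 1, 1844 (286 left).
Jun has 30 days: +30 → Jul 1, 1844 (256 left).
Jul has 31 days: +31 → Aug 1, 1844 (225 left).
Aug has 31 days: +31 → Sep 1, 1844 (194 left).
Sep has 30 days: +30 → Oct 1, 1844 (164 left).
Oct has 31 days: +31 → Nov 1, 1844 (133 left).
Nov has 30 days: +30 → Dec 1, 1844 (103 left).
Dec has 31 days: +31 → Jan 1, 1845 (72 left).
Jan has 31 days: +31 → Feb 1, 1845 (41 left).
Feb has 28 days: +28 → Mar 1, 1845 (13 left).
+13 → Mar 14, 1845.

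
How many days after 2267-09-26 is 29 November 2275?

Sep 26, 2267 → Sep 26, 2268: 366 days (Feb 29, 2268 is in that span).
Sep 26, 2268 → Sep 26, 2269: 365 days.
Sep 26, 2269 → Sep 26, 2270: 365 days.
Sep 26, 2270 → Sep 26, 2271: 365 days.
Sep 26, 2271 → Sep 26, 2272: 366 days (Feb 29, 2272 is in that span).
Sep 26, 2272 → Sep 26, 2273: 365 days.
Sep 26, 2273 → Sep 26, 2274: 365 days.
Sep 26, 2274 → Sep 26, 2275: 365 days.
Sep 26, 2275 → Oct 26, 2275: 30 days (September has 30).
Oct 26, 2275 → Nov 26, 2275: 31 days (October has 31).
Nov 26, 2275 → Nov 29, 2275: 3 days.
Total: 2986 days.

2986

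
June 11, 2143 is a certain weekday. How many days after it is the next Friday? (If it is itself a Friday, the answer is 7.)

Jun 11, 2143 is a Tuesday.
From Tuesday to the next Friday is 3 days.

3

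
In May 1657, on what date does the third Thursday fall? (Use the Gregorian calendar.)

May 1, 1657 is a Tuesday.
The first Thursday is therefore May 3 (2 days later).
The third Thursday is 3 + 2×7 = May 17.

May 17, 1657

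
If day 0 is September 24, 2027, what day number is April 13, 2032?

1663

Sep 24, 2027 → Sep 24, 2028: 366 days (Feb 29, 2028 is in that span).
Sep 24, 2028 → Sep 24, 2029: 365 days.
Sep 24, 2029 → Sep 24, 2030: 365 days.
Sep 24, 2030 → Sep 24, 2031: 365 days.
Sep 24, 2031 → Oct 24, 2031: 30 days (September has 30).
Oct 24, 2031 → Nov 24, 2031: 31 days (October has 31).
Nov 24, 2031 → Dec 24, 2031: 30 days (November has 30).
Dec 24, 2031 → Jan 24, 2032: 31 days (December has 31).
Jan 24, 2032 → Feb 24, 2032: 31 days (January has 31).
Feb 24, 2032 → Mar 24, 2032: 29 days (February has 29).
Mar 24, 2032 → Apr 13, 2032: 20 days.
Total: 1663 days.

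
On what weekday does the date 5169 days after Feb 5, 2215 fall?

Wednesday

First find the weekday of Feb 5, 2215. Doomsday rule: the anchor day for the 2200s is Friday. For year 15: 15÷12 = 1 r 3, and 3÷4 = 0, so 1+3+0 = 4.
Friday + 4 ≡ Tuesday — that's 2215's doomsday.
In February the doomsday date is Feb 28 (2215 is not a leap year).
Feb 5 is 23 days before Feb 28; 23 mod 7 = 2, so Tuesday − 2 = Sunday.
5169 mod 7 = 3, so 5169 days after a Sunday is Sunday + 3 = Wednesday.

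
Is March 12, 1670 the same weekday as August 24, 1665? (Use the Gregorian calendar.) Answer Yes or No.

From Aug 24, 1665 to Mar 12, 1670 is 1661 days.
1661 mod 7 = 2, so they are different weekdays.
(Aug 24, 1665 is a Monday; Mar 12, 1670 is a Wednesday.)

No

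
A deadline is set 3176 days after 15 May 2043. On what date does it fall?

+366 (one year; includes Feb 29, 2044) → May 15, 2044 (2810 left).
+365 (one year) → May 15, 2045 (2445 left).
+365 (one year) → May 15, 2046 (2080 left).
+365 (one year) → May 15, 2047 (1715 left).
+366 (one year; includes Feb 29, 2048) → May 15, 2048 (1349 left).
+365 (one year) → May 15, 2049 (984 left).
+365 (one year) → May 15, 2050 (619 left).
+365 (one year) → May 15, 2051 (254 left).
May has 31 days: +17 → Jun 1, 2051 (237 left).
Jun has 30 days: +30 → Jul 1, 2051 (207 left).
Jul has 31 days: +31 → Aug 1, 2051 (176 left).
Aug has 31 days: +31 → Sep 1, 2051 (145 left).
Sep has 30 days: +30 → Oct 1, 2051 (115 left).
Oct has 31 days: +31 → Nov 1, 2051 (84 left).
Nov has 30 days: +30 → Dec 1, 2051 (54 left).
Dec has 31 days: +31 → Jan 1, 2052 (23 left).
+23 → Jan 24, 2052.

January 24, 2052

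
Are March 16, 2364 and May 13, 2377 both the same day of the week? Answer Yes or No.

From Mar 16, 2364 to May 13, 2377 is 4806 days.
4806 mod 7 = 4, so they are different weekdays.
(Mar 16, 2364 is a Monday; May 13, 2377 is a Friday.)

No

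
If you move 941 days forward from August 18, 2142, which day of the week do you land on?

Tuesday

First find the weekday of Aug 18, 2142. Doomsday rule: the anchor day for the 2100s is Sunday. For year 42: 42÷12 = 3 r 6, and 6÷4 = 1, so 3+6+1 = 10.
Sunday + 10 ≡ Wednesday — that's 2142's doomsday.
In August the doomsday date is Aug 8.
Aug 18 is 10 days after Aug 8; 10 mod 7 = 3, so Wednesday + 3 = Saturday.
941 mod 7 = 3, so 941 days after a Saturday is Saturday + 3 = Tuesday.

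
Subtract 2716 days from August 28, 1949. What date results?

March 22, 1942

−365 (one year) → Aug 28, 1948 (2351 left).
−366 (one year; includes Feb 29, 1948) → Aug 28, 1947 (1985 left).
−365 (one year) → Aug 28, 1946 (1620 left).
−365 (one year) → Aug 28, 1945 (1255 left).
−365 (one year) → Aug 28, 1944 (890 left).
−366 (one year; includes Feb 29, 1944) → Aug 28, 1943 (524 left).
−365 (one year) → Aug 28, 1942 (159 left).
−28 → Jul 31, 1942 (end of Jul, 31 days; 131 left).
−31 → Jun 30, 1942 (end of Jun, 30 days; 100 left).
−30 → May 31, 1942 (end of May, 31 days; 70 left).
−31 → Apr 30, 1942 (end of Apr, 30 days; 39 left).
−30 → Mar 31, 1942 (end of Mar, 31 days; 9 left).
−9 → Mar 22, 1942.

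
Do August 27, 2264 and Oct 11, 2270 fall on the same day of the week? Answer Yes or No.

From Aug 27, 2264 to Oct 11, 2270 is 2236 days.
2236 mod 7 = 3, so they are different weekdays.
(Aug 27, 2264 is a Saturday; Oct 11, 2270 is a Tuesday.)

No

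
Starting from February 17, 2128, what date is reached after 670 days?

December 18, 2129

+366 (one year; includes Feb 29, 2128) → Feb 17, 2129 (304 left).
Feb has 28 days: +12 → Mar 1, 2129 (292 left).
Mar has 31 days: +31 → Apr 1, 2129 (261 left).
Apr has 30 days: +30 → May 1, 2129 (231 left).
May has 31 days: +31 → Jun 1, 2129 (200 left).
Jun has 30 days: +30 → Jul 1, 2129 (170 left).
Jul has 31 days: +31 → Aug 1, 2129 (139 left).
Aug has 31 days: +31 → Sep 1, 2129 (108 left).
Sep has 30 days: +30 → Oct 1, 2129 (78 left).
Oct has 31 days: +31 → Nov 1, 2129 (47 left).
Nov has 30 days: +30 → Dec 1, 2129 (17 left).
+17 → Dec 18, 2129.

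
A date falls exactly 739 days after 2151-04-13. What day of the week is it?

First find the weekday of Apr 13, 2151. Doomsday rule: the anchor day for the 2100s is Sunday. For year 51: 51÷12 = 4 r 3, and 3÷4 = 0, so 4+3+0 = 7.
Sunday + 7 ≡ Sunday — that's 2151's doomsday.
In April the doomsday date is Apr 4.
Apr 13 is 9 days after Apr 4; 9 mod 7 = 2, so Sunday + 2 = Tuesday.
739 mod 7 = 4, so 739 days after a Tuesday is Tuesday + 4 = Saturday.

Saturday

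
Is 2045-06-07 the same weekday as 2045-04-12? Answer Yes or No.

Yes

From Apr 12, 2045 to Jun 7, 2045 is 56 days.
56 mod 7 = 0, so they are the same weekday.
(Apr 12, 2045 is a Wednesday; Jun 7, 2045 is a Wednesday.)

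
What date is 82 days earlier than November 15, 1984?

August 25, 1984

−15 → Oct 31, 1984 (end of Oct, 31 days; 67 left).
−31 → Sep 30, 1984 (end of Sep, 30 days; 36 left).
−30 → Aug 31, 1984 (end of Aug, 31 days; 6 left).
−6 → Aug 25, 1984.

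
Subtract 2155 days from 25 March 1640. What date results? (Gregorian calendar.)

−366 (one year; includes Feb 29, 1640) → Mar 25, 1639 (1789 left).
−365 (one year) → Mar 25, 1638 (1424 left).
−365 (one year) → Mar 25, 1637 (1059 left).
−365 (one year) → Mar 25, 1636 (694 left).
−366 (one year; includes Feb 29, 1636) → Mar 25, 1635 (328 left).
−25 → Feb 28, 1635 (end of Feb, 28 days; 303 left).
−28 → Jan 31, 1635 (end of Jan, 31 days; 275 left).
−31 → Dec 31, 1634 (end of Dec, 31 days; 244 left).
−31 → Nov 30, 1634 (end of Nov, 30 days; 213 left).
−30 → Oct 31, 1634 (end of Oct, 31 days; 183 left).
−31 → Sep 30, 1634 (end of Sep, 30 days; 152 left).
−30 → Aug 31, 1634 (end of Aug, 31 days; 122 left).
−31 → Jul 31, 1634 (end of Jul, 31 days; 91 left).
−31 → Jun 30, 1634 (end of Jun, 30 days; 60 left).
−30 → May 31, 1634 (end of May, 31 days; 30 left).
−30 → May 1, 1634.

May 1, 1634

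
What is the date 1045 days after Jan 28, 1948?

December 8, 1950

+366 (one year; includes Feb 29, 1948) → Jan 28, 1949 (679 left).
+365 (one year) → Jan 28, 1950 (314 left).
Jan has 31 days: +4 → Feb 1, 1950 (310 left).
Feb has 28 days: +28 → Mar 1, 1950 (282 left).
Mar has 31 days: +31 → Apr 1, 1950 (251 left).
Apr has 30 days: +30 → May 1, 1950 (221 left).
May has 31 days: +31 → Jun 1, 1950 (190 left).
Jun has 30 days: +30 → Jul 1, 1950 (160 left).
Jul has 31 days: +31 → Aug 1, 1950 (129 left).
Aug has 31 days: +31 → Sep 1, 1950 (98 left).
Sep has 30 days: +30 → Oct 1, 1950 (68 left).
Oct has 31 days: +31 → Nov 1, 1950 (37 left).
Nov has 30 days: +30 → Dec 1, 1950 (7 left).
+7 → Dec 8, 1950.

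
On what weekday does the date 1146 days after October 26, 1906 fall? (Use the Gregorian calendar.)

Wednesday

First find the weekday of Oct 26, 1906. Doomsday rule: the anchor day for the 1900s is Wednesday. For year 06: 6÷12 = 0 r 6, and 6÷4 = 1, so 0+6+1 = 7.
Wednesday + 7 ≡ Wednesday — that's 1906's doomsday.
In October the doomsday date is Oct 10.
Oct 26 is 16 days after Oct 10; 16 mod 7 = 2, so Wednesday + 2 = Friday.
1146 mod 7 = 5, so 1146 days after a Friday is Friday + 5 = Wednesday.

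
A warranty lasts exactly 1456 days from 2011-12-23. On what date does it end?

+366 (one year; includes Feb 29, 2012) → Dec 23, 2012 (1090 left).
+365 (one year) → Dec 23, 2013 (725 left).
+365 (one year) → Dec 23, 2014 (360 left).
Dec has 31 days: +9 → Jan 1, 2015 (351 left).
Jan has 31 days: +31 → Feb 1, 2015 (320 left).
Feb has 28 days: +28 → Mar 1, 2015 (292 left).
Mar has 31 days: +31 → Apr 1, 2015 (261 left).
Apr has 30 days: +30 → May 1, 2015 (231 left).
May has 31 days: +31 → Jun 1, 2015 (200 left).
Jun has 30 days: +30 → Jul 1, 2015 (170 left).
Jul has 31 days: +31 → Aug 1, 2015 (139 left).
Aug has 31 days: +31 → Sep 1, 2015 (108 left).
Sep has 30 days: +30 → Oct 1, 2015 (78 left).
Oct has 31 days: +31 → Nov 1, 2015 (47 left).
Nov has 30 days: +30 → Dec 1, 2015 (17 left).
+17 → Dec 18, 2015.

December 18, 2015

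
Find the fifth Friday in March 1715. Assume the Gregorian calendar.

March 1, 1715 is a Friday.
The first Friday is therefore March 1 (same day).
The fifth Friday is 1 + 4×7 = March 29.

March 29, 1715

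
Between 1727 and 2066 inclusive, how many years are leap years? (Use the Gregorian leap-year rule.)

83

Multiples of 4 in [1727,2066]: 85.
Of those, multiples of 100: 3 (not leap unless ÷400).
Multiples of 400: 1.
Leap years = 85 − 3 + 1 = 83.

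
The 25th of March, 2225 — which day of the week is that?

Friday

Doomsday rule: the anchor day for the 2200s is Friday. For year 25: 25÷12 = 2 r 1, and 1÷4 = 0, so 2+1+0 = 3.
Friday + 3 ≡ Monday — that's 2225's doomsday.
In March the doomsday date is Mar 14.
Mar 25 is 11 days after Mar 14; 11 mod 7 = 4, so Monday + 4 = Friday.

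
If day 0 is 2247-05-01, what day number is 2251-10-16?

1629

May 1, 2247 → May 1, 2248: 366 days (Feb 29, 2248 is in that span).
May 1, 2248 → May 1, 2249: 365 days.
May 1, 2249 → May 1, 2250: 365 days.
May 1, 2250 → May 1, 2251: 365 days.
May 1, 2251 → Jun 1, 2251: 31 days (May has 31).
Jun 1, 2251 → Jul 1, 2251: 30 days (June has 30).
Jul 1, 2251 → Aug 1, 2251: 31 days (July has 31).
Aug 1, 2251 → Sep 1, 2251: 31 days (August has 31).
Sep 1, 2251 → Oct 1, 2251: 30 days (September has 30).
Oct 1, 2251 → Oct 16, 2251: 15 days.
Total: 1629 days.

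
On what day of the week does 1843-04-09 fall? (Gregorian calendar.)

Doomsday rule: the anchor day for the 1800s is Friday. For year 43: 43÷12 = 3 r 7, and 7÷4 = 1, so 3+7+1 = 11.
Friday + 11 ≡ Tuesday — that's 1843's doomsday.
In April the doomsday date is Apr 4.
Apr 9 is 5 days after Apr 4; 5 mod 7 = 5, so Tuesday + 5 = Sunday.

Sunday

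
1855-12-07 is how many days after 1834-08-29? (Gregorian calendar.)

Aug 29, 1834 → Aug 29, 1835: 365 days.
Aug 29, 1835 → Aug 29, 1836: 366 days (Feb 29, 1836 is in that span).
Aug 29, 1836 → Aug 29, 1837: 365 days.
Aug 29, 1837 → Aug 29, 1838: 365 days.
Aug 29, 1838 → Aug 29, 1839: 365 days.
Aug 29, 1839 → Aug 29, 1840: 366 days (Feb 29, 1840 is in that span).
Aug 29, 1840 → Aug 29, 1841: 365 days.
Aug 29, 1841 → Aug 29, 1842: 365 days.
Aug 29, 1842 → Aug 29, 1843: 365 days.
Aug 29, 1843 → Aug 29, 1844: 366 days (Feb 29, 1844 is in that span).
Aug 29, 1844 → Aug 29, 1845: 365 days.
Aug 29, 1845 → Aug 29, 1846: 365 days.
Aug 29, 1846 → Aug 29, 1847: 365 days.
Aug 29, 1847 → Aug 29, 1848: 366 days (Feb 29, 1848 is in that span).
Aug 29, 1848 → Aug 29, 1849: 365 days.
Aug 29, 1849 → Aug 29, 1850: 365 days.
Aug 29, 1850 → Aug 29, 1851: 365 days.
Aug 29, 1851 → Aug 29, 1852: 366 days (Feb 29, 1852 is in that span).
Aug 29, 1852 → Aug 29, 1853: 365 days.
Aug 29, 1853 → Aug 29, 1854: 365 days.
Aug 29, 1854 → Aug 29, 1855: 365 days.
Aug 29, 1855 → Sep 29, 1855: 31 days (August has 31).
Sep 29, 1855 → Oct 29, 1855: 30 days (September has 30).
Oct 29, 1855 → Nov 29, 1855: 31 days (October has 31).
Nov 29, 1855 → Dec 7, 1855: 8 days.
Total: 7770 days.

7770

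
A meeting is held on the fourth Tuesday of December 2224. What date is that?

December 1, 2224 is a Wednesday.
The first Tuesday is therefore December 7 (6 days later).
The fourth Tuesday is 7 + 3×7 = December 28.

December 28, 2224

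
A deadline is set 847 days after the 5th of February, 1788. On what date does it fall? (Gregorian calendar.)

+366 (one year; includes Feb 29, 1788) → Feb 5, 1789 (481 left).
+365 (one year) → Feb 5, 1790 (116 left).
Feb has 28 days: +24 → Mar 1, 1790 (92 left).
Mar has 31 days: +31 → Apr 1, 1790 (61 left).
Apr has 30 days: +30 → May 1, 1790 (31 left).
May has 31 days: +31 → Jun 1, 1790 (0 left).

June 1, 1790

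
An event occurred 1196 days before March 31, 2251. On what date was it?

December 21, 2247

−365 (one year) → Mar 31, 2250 (831 left).
−365 (one year) → Mar 31, 2249 (466 left).
−365 (one year) → Mar 31, 2248 (101 left).
−31 → Feb 29, 2248 (end of Feb, 29 days; 70 left).
−29 → Jan 31, 2248 (end of Jan, 31 days; 41 left).
−31 → Dec 31, 2247 (end of Dec, 31 days; 10 left).
−10 → Dec 21, 2247.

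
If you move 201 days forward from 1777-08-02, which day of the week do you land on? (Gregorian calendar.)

Thursday

Aug 2, 1777 is a Saturday.
201 mod 7 = 5, so 201 days after a Saturday is Saturday + 5 = Thursday.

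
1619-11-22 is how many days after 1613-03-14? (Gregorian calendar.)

2444

Mar 14, 1613 → Mar 14, 1614: 365 days.
Mar 14, 1614 → Mar 14, 1615: 365 days.
Mar 14, 1615 → Mar 14, 1616: 366 days (Feb 29, 1616 is in that span).
Mar 14, 1616 → Mar 14, 1617: 365 days.
Mar 14, 1617 → Mar 14, 1618: 365 days.
Mar 14, 1618 → Mar 14, 1619: 365 days.
Mar 14, 1619 → Apr 14, 1619: 31 days (March has 31).
Apr 14, 1619 → May 14, 1619: 30 days (April has 30).
May 14, 1619 → Jun 14, 1619: 31 days (May has 31).
Jun 14, 1619 → Jul 14, 1619: 30 days (June has 30).
Jul 14, 1619 → Aug 14, 1619: 31 days (July has 31).
Aug 14, 1619 → Sep 14, 1619: 31 days (August has 31).
Sep 14, 1619 → Oct 14, 1619: 30 days (September has 30).
Oct 14, 1619 → Nov 14, 1619: 31 days (October has 31).
Nov 14, 1619 → Nov 22, 1619: 8 days.
Total: 2444 days.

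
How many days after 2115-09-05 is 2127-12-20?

Sep 5, 2115 → Sep 5, 2116: 366 days (Feb 29, 2116 is in that span).
Sep 5, 2116 → Sep 5, 2117: 365 days.
Sep 5, 2117 → Sep 5, 2118: 365 days.
Sep 5, 2118 → Sep 5, 2119: 365 days.
Sep 5, 2119 → Sep 5, 2120: 366 days (Feb 29, 2120 is in that span).
Sep 5, 2120 → Sep 5, 2121: 365 days.
Sep 5, 2121 → Sep 5, 2122: 365 days.
Sep 5, 2122 → Sep 5, 2123: 365 days.
Sep 5, 2123 → Sep 5, 2124: 366 days (Feb 29, 2124 is in that span).
Sep 5, 2124 → Sep 5, 2125: 365 days.
Sep 5, 2125 → Sep 5, 2126: 365 days.
Sep 5, 2126 → Sep 5, 2127: 365 days.
Sep 5, 2127 → Oct 5, 2127: 30 days (September has 30).
Oct 5, 2127 → Nov 5, 2127: 31 days (October has 31).
Nov 5, 2127 → Dec 5, 2127: 30 days (November has 30).
Dec 5, 2127 → Dec 20, 2127: 15 days.
Total: 4489 days.

4489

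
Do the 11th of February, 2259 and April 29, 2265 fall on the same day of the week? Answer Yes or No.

No

From Feb 11, 2259 to Apr 29, 2265 is 2269 days.
2269 mod 7 = 1, so they are different weekdays.
(Feb 11, 2259 is a Friday; Apr 29, 2265 is a Saturday.)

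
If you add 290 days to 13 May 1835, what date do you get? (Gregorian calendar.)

February 27, 1836

May has 31 days: +19 → Jun 1, 1835 (271 left).
Jun has 30 days: +30 → Jul 1, 1835 (241 left).
Jul has 31 days: +31 → Aug 1, 1835 (210 left).
Aug has 31 days: +31 → Sep 1, 1835 (179 left).
Sep has 30 days: +30 → Oct 1, 1835 (149 left).
Oct has 31 days: +31 → Nov 1, 1835 (118 left).
Nov has 30 days: +30 → Dec 1, 1835 (88 left).
Dec has 31 days: +31 → Jan 1, 1836 (57 left).
Jan has 31 days: +31 → Feb 1, 1836 (26 left).
+26 → Feb 27, 1836.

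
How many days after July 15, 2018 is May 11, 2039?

7605

Jul 15, 2018 → Jul 15, 2019: 365 days.
Jul 15, 2019 → Jul 15, 2020: 366 days (Feb 29, 2020 is in that span).
Jul 15, 2020 → Jul 15, 2021: 365 days.
Jul 15, 2021 → Jul 15, 2022: 365 days.
Jul 15, 2022 → Jul 15, 2023: 365 days.
Jul 15, 2023 → Jul 15, 2024: 366 days (Feb 29, 2024 is in that span).
Jul 15, 2024 → Jul 15, 2025: 365 days.
Jul 15, 2025 → Jul 15, 2026: 365 days.
Jul 15, 2026 → Jul 15, 2027: 365 days.
Jul 15, 2027 → Jul 15, 2028: 366 days (Feb 29, 2028 is in that span).
Jul 15, 2028 → Jul 15, 2029: 365 days.
Jul 15, 2029 → Jul 15, 2030: 365 days.
Jul 15, 2030 → Jul 15, 2031: 365 days.
Jul 15, 2031 → Jul 15, 2032: 366 days (Feb 29, 2032 is in that span).
Jul 15, 2032 → Jul 15, 2033: 365 days.
Jul 15, 2033 → Jul 15, 2034: 365 days.
Jul 15, 2034 → Jul 15, 2035: 365 days.
Jul 15, 2035 → Jul 15, 2036: 366 days (Feb 29, 2036 is in that span).
Jul 15, 2036 → Jul 15, 2037: 365 days.
Jul 15, 2037 → Jul 15, 2038: 365 days.
Jul 15, 2038 → Aug 15, 2038: 31 days (July has 31).
Aug 15, 2038 → Sep 15, 2038: 31 days (August has 31).
Sep 15, 2038 → Oct 15, 2038: 30 days (September has 30).
Oct 15, 2038 → Nov 15, 2038: 31 days (October has 31).
Nov 15, 2038 → Dec 15, 2038: 30 days (November has 30).
Dec 15, 2038 → Jan 15, 2039: 31 days (December has 31).
Jan 15, 2039 → Feb 15, 2039: 31 days (January has 31).
Feb 15, 2039 → Mar 15, 2039: 28 days (February has 28).
Mar 15, 2039 → Apr 15, 2039: 31 days (March has 31).
Apr 15, 2039 → May 11, 2039: 26 days.
Total: 7605 days.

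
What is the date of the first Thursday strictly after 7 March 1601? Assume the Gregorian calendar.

March 8, 1601

Mar 7, 1601 is a Wednesday.
From Wednesday to the next Thursday is 1 day.
Mar 7, 1601 + 1 = Mar 8, 1601.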